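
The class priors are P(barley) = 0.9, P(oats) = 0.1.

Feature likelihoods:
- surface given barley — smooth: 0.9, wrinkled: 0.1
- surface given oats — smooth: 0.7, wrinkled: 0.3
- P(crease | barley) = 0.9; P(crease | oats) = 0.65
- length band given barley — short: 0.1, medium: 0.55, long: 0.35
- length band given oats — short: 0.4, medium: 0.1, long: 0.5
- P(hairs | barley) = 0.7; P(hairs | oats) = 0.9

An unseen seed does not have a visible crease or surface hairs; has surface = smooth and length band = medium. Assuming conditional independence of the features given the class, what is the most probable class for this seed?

barley: 0.9 × 0.9 × (1−0.9) × 0.55 × (1−0.7) = 0.013365
oats: 0.1 × 0.7 × (1−0.65) × 0.1 × (1−0.9) = 0.000245
Highest score → barley.

barley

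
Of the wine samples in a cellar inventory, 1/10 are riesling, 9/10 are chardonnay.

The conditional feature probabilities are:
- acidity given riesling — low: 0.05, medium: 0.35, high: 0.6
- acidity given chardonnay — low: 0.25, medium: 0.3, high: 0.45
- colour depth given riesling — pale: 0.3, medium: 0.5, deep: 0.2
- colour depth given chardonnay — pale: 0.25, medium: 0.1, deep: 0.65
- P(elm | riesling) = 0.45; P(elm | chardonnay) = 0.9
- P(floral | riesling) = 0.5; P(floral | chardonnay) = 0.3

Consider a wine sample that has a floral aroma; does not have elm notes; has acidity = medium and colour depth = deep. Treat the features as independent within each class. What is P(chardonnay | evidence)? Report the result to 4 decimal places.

0.7323

riesling: 0.1 × 0.35 × 0.2 × (1−0.45) × 0.5 = 0.001925
chardonnay: 0.9 × 0.3 × 0.65 × (1−0.9) × 0.3 = 0.005265
P(chardonnay | x) = 0.005265 / 0.00719 ≈ 0.7323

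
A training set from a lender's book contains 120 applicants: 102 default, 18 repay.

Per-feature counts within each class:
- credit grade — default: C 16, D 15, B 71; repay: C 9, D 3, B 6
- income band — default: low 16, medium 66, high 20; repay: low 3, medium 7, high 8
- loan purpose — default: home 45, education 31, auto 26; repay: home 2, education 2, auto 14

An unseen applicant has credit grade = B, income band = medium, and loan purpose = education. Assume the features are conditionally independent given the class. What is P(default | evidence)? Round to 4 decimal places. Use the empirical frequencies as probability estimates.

0.9818

default: (102/120) × (71/102) × (66/102) × (31/102) ≈ 0.116354
repay: (18/120) × (6/18) × (7/18) × (2/18) ≈ 0.00216049
P(default | x) = 0.116354 / 0.11851449 ≈ 0.9818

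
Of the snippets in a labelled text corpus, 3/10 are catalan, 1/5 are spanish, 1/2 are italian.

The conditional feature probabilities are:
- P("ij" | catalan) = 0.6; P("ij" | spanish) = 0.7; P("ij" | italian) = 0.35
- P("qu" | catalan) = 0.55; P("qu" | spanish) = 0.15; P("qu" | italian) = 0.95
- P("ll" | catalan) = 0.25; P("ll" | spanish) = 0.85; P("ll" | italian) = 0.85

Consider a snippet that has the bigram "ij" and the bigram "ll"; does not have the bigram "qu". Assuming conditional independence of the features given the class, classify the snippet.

spanish

catalan: 0.3 × 0.6 × (1−0.55) × 0.25 = 0.02025
spanish: 0.2 × 0.7 × (1−0.15) × 0.85 = 0.10115
italian: 0.5 × 0.35 × (1−0.95) × 0.85 = 0.0074375
Highest score → spanish.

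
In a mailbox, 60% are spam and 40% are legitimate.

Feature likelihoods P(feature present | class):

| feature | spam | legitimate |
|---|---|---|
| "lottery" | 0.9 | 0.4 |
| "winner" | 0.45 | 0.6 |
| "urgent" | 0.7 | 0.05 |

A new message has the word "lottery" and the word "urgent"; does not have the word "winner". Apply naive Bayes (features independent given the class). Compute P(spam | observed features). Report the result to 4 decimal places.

spam: 0.6 × 0.9 × (1−0.45) × 0.7 = 0.2079
legitimate: 0.4 × 0.4 × (1−0.6) × 0.05 = 0.0032
P(spam | x) = 0.2079 / 0.2111 ≈ 0.9848

0.9848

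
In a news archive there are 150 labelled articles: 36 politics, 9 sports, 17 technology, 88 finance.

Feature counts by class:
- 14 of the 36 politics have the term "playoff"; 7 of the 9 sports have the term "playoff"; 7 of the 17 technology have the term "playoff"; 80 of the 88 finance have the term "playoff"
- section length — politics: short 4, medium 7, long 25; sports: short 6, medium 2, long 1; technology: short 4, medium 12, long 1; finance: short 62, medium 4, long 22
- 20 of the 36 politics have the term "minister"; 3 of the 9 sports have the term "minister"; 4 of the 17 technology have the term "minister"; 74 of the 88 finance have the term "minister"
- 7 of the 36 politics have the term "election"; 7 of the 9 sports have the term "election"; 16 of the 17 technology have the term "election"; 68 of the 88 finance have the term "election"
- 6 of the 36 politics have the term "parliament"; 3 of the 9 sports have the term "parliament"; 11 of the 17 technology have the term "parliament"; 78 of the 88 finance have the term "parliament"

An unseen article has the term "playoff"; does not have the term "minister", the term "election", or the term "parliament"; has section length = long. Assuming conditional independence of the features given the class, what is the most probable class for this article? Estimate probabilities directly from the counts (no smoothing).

politics: (36/150) × (14/36) × (25/36) × (16/36) × (29/36) × (30/36) ≈ 0.0193378
sports: (9/150) × (7/9) × (1/9) × (6/9) × (2/9) × (6/9) ≈ 0.000512117
technology: (17/150) × (7/17) × (1/17) × (13/17) × (1/17) × (6/17) ≈ 0.0000435819
finance: (88/150) × (80/88) × (22/88) × (14/88) × (20/88) × (10/88) ≈ 0.000547834
Highest score → politics.

politics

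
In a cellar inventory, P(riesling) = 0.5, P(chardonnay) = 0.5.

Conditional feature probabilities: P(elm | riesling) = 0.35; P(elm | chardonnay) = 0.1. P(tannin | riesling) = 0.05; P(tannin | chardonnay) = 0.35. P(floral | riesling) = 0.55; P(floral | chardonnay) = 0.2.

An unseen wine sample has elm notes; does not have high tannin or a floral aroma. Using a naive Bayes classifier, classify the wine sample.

riesling

riesling: 0.5 × 0.35 × (1−0.05) × (1−0.55) = 0.0748125
chardonnay: 0.5 × 0.1 × (1−0.35) × (1−0.2) = 0.026
Highest score → riesling.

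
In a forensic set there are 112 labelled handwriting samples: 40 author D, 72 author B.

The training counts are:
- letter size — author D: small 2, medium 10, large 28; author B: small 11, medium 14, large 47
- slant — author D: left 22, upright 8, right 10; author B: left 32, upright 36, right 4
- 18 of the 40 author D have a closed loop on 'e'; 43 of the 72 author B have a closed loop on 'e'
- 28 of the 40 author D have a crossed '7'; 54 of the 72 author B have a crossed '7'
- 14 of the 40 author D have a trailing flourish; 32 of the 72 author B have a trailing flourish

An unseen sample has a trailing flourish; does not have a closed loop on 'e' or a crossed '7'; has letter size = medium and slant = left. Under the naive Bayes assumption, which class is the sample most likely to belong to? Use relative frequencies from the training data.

author D: (40/112) × (10/40) × (22/40) × (22/40) × (12/40) × (14/40) = 0.0028359375
author B: (72/112) × (14/72) × (32/72) × (29/72) × (18/72) × (32/72) ≈ 0.00248628
Highest score → author D.

author D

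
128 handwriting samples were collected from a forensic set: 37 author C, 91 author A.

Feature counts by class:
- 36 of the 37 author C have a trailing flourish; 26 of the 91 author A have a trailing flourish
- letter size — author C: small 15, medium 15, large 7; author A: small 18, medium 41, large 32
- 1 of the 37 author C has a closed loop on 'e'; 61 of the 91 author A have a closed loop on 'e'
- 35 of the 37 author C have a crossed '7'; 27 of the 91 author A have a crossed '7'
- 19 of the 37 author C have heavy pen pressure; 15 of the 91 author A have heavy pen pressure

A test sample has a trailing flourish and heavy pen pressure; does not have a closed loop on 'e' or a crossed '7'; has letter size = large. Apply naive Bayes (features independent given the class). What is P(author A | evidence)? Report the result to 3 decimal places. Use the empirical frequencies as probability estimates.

author C: (37/128) × (36/37) × (7/37) × (36/37) × (2/37) × (19/37) ≈ 0.00143704
author A: (91/128) × (26/91) × (32/91) × (30/91) × (64/91) × (15/91) ≈ 0.00272986
P(author A | x) = 0.00272986 / 0.0041669 ≈ 0.655

0.655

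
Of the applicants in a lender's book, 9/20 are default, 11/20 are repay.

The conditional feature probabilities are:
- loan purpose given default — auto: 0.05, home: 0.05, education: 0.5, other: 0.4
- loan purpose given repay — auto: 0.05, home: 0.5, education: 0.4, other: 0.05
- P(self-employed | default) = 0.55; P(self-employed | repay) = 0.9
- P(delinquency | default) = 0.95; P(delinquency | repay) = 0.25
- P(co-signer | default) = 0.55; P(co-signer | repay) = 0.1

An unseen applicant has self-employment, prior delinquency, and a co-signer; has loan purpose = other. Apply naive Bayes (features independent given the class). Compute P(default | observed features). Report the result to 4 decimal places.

0.9882

default: 0.45 × 0.4 × 0.55 × 0.95 × 0.55 = 0.0517275
repay: 0.55 × 0.05 × 0.9 × 0.25 × 0.1 = 0.00061875
P(default | x) = 0.0517275 / 0.05234625 ≈ 0.9882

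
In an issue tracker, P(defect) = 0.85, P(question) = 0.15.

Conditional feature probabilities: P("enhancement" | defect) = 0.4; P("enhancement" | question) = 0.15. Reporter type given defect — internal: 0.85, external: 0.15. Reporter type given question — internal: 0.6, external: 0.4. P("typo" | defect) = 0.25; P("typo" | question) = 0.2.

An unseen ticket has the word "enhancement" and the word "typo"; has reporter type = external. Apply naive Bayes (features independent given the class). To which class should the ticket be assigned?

defect

defect: 0.85 × 0.4 × 0.15 × 0.25 = 0.01275
question: 0.15 × 0.15 × 0.4 × 0.2 = 0.0018
Highest score → defect.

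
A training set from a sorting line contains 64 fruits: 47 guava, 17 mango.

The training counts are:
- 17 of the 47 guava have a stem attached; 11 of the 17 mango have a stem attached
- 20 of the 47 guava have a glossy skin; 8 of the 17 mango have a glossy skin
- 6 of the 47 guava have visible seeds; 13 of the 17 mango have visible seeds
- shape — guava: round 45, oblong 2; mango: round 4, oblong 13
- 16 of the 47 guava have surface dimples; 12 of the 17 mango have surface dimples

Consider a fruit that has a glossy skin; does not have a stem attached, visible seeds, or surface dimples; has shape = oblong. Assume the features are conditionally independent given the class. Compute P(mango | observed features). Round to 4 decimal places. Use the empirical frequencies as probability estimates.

0.3234

guava: (47/64) × (30/47) × (20/47) × (41/47) × (2/47) × (31/47) ≈ 0.00488377
mango: (17/64) × (6/17) × (8/17) × (4/17) × (13/17) × (5/17) ≈ 0.00233474
P(mango | x) = 0.00233474 / 0.00721851 ≈ 0.3234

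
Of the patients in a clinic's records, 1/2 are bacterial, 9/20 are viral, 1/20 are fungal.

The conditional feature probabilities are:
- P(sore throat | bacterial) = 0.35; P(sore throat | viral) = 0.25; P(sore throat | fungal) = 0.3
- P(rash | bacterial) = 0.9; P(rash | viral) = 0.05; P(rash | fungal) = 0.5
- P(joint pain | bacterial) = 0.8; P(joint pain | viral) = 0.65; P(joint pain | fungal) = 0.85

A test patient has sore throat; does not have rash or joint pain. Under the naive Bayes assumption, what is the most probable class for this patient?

viral

bacterial: 0.5 × 0.35 × (1−0.9) × (1−0.8) = 0.0035
viral: 0.45 × 0.25 × (1−0.05) × (1−0.65) = 0.03740625
fungal: 0.05 × 0.3 × (1−0.5) × (1−0.85) = 0.001125
Highest score → viral.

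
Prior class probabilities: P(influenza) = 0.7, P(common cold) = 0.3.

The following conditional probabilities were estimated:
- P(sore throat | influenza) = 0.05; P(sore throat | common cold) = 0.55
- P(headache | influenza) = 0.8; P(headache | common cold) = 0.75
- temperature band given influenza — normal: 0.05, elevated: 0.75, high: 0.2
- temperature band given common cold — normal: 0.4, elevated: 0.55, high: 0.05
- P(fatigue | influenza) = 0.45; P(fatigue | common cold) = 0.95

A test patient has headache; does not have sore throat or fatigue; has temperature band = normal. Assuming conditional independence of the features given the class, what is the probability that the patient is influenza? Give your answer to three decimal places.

0.878

influenza: 0.7 × (1−0.05) × 0.8 × 0.05 × (1−0.45) = 0.01463
common cold: 0.3 × (1−0.55) × 0.75 × 0.4 × (1−0.95) = 0.002025
P(influenza | x) = 0.01463 / 0.016655 ≈ 0.878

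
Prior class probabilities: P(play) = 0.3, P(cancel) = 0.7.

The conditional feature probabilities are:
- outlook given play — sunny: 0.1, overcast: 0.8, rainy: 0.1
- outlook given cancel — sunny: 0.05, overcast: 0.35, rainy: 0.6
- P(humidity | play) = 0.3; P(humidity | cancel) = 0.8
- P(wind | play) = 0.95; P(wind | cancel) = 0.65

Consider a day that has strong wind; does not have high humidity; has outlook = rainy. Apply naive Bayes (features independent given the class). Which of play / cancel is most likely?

play: 0.3 × 0.1 × (1−0.3) × 0.95 = 0.01995
cancel: 0.7 × 0.6 × (1−0.8) × 0.65 = 0.0546
Highest score → cancel.

cancel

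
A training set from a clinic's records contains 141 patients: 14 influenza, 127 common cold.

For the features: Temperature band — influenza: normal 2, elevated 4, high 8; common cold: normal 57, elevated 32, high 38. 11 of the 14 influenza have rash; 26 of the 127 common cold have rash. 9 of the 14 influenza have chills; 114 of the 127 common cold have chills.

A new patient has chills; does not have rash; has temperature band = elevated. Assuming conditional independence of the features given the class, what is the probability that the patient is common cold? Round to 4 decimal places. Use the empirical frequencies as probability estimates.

influenza: (14/141) × (4/14) × (3/14) × (9/14) ≈ 0.00390795
common cold: (127/141) × (32/127) × (101/127) × (114/127) ≈ 0.162013
P(common cold | x) = 0.162013 / 0.16592095 ≈ 0.9764

0.9764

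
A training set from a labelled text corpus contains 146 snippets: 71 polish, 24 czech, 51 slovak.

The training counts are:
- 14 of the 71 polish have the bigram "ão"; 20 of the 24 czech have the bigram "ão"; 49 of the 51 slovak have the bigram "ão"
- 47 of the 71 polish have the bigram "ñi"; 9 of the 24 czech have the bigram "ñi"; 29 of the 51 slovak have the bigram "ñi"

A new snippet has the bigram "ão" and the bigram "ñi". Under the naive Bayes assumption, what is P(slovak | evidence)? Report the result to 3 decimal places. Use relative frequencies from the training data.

0.624

polish: (71/146) × (14/71) × (47/71) ≈ 0.0634768
czech: (24/146) × (20/24) × (9/24) ≈ 0.0513699
slovak: (51/146) × (49/51) × (29/51) ≈ 0.190841
P(slovak | x) = 0.190841 / 0.3056877 ≈ 0.624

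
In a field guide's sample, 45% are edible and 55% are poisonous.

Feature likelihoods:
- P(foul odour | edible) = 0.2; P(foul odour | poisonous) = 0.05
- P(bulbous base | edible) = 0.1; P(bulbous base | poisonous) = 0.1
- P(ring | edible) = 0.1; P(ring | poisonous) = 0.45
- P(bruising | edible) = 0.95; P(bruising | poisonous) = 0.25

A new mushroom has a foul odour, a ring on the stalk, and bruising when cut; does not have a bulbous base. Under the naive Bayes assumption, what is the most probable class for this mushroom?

edible

edible: 0.45 × 0.2 × (1−0.1) × 0.1 × 0.95 = 0.007695
poisonous: 0.55 × 0.05 × (1−0.1) × 0.45 × 0.25 = 0.002784375
Highest score → edible.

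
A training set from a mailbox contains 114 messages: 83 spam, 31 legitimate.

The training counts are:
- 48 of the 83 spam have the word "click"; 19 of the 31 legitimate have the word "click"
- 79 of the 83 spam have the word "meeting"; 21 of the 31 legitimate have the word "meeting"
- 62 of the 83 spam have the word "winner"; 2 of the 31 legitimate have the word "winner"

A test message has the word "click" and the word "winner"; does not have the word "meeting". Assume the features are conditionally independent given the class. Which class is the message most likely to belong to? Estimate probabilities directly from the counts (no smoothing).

spam: (83/114) × (48/83) × (4/83) × (62/83) ≈ 0.0151577
legitimate: (31/114) × (19/31) × (10/31) × (2/31) ≈ 0.00346861
Highest score → spam.

spam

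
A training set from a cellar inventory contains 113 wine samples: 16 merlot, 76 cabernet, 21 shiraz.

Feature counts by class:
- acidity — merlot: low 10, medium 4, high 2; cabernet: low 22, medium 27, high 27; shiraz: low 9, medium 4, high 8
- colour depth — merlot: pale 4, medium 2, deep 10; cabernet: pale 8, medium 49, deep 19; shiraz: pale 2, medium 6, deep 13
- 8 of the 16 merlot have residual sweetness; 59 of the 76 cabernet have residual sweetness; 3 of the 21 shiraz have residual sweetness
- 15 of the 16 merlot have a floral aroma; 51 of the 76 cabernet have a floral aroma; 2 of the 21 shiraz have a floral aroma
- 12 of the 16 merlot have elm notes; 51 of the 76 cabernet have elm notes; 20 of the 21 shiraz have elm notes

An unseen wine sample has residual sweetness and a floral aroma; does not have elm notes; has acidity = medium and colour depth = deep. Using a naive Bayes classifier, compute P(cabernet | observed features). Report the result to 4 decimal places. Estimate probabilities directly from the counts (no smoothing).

0.7970

merlot: (16/113) × (4/16) × (10/16) × (8/16) × (15/16) × (4/16) ≈ 0.00259264
cabernet: (76/113) × (27/76) × (19/76) × (59/76) × (51/76) × (25/76) ≈ 0.0102364
shiraz: (21/113) × (4/21) × (13/21) × (3/21) × (2/21) × (1/21) ≈ 0.0000141971
P(cabernet | x) = 0.0102364 / 0.0128432371 ≈ 0.7970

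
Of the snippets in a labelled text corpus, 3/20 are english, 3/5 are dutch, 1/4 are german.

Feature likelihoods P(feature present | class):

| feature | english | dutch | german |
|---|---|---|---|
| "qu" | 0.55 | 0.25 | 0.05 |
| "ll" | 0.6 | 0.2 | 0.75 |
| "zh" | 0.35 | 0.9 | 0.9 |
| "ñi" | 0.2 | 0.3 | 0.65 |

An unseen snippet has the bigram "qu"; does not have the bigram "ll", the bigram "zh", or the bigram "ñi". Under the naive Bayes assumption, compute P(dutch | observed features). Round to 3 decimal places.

english: 0.15 × 0.55 × (1−0.6) × (1−0.35) × (1−0.2) = 0.01716
dutch: 0.6 × 0.25 × (1−0.2) × (1−0.9) × (1−0.3) = 0.0084
german: 0.25 × 0.05 × (1−0.75) × (1−0.9) × (1−0.65) = 0.000109375
P(dutch | x) = 0.0084 / 0.025669375 ≈ 0.327

0.327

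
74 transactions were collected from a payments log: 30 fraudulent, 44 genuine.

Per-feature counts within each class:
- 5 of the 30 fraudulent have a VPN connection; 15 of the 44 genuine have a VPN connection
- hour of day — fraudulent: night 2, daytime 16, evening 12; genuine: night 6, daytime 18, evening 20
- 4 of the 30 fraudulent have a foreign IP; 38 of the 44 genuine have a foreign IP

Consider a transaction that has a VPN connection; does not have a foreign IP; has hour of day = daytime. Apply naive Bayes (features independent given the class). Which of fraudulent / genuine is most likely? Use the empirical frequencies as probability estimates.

fraudulent: (30/74) × (5/30) × (16/30) × (26/30) ≈ 0.0312312
genuine: (44/74) × (15/44) × (18/44) × (6/44) ≈ 0.0113078
Highest score → fraudulent.

fraudulent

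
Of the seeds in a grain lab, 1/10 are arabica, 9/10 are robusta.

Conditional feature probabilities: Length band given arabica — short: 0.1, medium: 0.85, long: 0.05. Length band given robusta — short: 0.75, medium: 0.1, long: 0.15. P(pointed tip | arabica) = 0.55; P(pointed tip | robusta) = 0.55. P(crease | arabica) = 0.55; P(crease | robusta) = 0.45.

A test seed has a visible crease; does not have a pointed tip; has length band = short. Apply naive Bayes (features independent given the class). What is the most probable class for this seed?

robusta

arabica: 0.1 × 0.1 × (1−0.55) × 0.55 = 0.002475
robusta: 0.9 × 0.75 × (1−0.55) × 0.45 = 0.1366875
Highest score → robusta.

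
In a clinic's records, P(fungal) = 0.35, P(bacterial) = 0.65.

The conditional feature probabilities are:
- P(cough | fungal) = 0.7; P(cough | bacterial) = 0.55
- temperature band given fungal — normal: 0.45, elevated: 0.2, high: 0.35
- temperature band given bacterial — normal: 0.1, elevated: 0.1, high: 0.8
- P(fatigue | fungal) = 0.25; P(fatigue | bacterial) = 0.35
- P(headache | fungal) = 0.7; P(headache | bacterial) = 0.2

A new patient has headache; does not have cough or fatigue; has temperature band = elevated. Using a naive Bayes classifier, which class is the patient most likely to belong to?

fungal

fungal: 0.35 × (1−0.7) × 0.2 × (1−0.25) × 0.7 = 0.011025
bacterial: 0.65 × (1−0.55) × 0.1 × (1−0.35) × 0.2 = 0.0038025
Highest score → fungal.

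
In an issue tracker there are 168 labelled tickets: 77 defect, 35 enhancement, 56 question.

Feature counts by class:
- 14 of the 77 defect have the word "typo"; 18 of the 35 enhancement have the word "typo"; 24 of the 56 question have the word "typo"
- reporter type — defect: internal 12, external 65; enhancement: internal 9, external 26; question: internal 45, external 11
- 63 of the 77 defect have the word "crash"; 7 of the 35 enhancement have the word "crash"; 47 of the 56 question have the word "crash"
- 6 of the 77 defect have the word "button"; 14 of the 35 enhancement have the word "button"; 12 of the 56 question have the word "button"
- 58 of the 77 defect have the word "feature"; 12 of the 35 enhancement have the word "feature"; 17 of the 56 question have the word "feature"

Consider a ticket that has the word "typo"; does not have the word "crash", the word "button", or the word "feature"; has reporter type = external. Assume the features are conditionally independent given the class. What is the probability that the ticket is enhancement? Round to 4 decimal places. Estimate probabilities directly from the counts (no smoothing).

0.8236

defect: (77/168) × (14/77) × (65/77) × (14/77) × (71/77) × (19/77) ≈ 0.00291011
enhancement: (35/168) × (18/35) × (26/35) × (28/35) × (21/35) × (23/35) ≈ 0.0251055
question: (56/168) × (24/56) × (11/56) × (9/56) × (44/56) × (39/56) ≈ 0.00246776
P(enhancement | x) = 0.0251055 / 0.03048337 ≈ 0.8236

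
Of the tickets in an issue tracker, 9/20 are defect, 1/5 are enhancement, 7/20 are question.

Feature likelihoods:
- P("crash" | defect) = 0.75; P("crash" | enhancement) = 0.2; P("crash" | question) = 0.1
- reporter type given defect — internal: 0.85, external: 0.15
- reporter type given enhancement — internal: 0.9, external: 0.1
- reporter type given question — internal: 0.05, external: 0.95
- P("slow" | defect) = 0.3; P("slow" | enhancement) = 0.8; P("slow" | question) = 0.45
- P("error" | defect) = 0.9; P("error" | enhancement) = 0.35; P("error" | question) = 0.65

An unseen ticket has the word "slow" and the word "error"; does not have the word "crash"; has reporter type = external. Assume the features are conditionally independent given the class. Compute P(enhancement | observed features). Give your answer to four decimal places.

0.0464

defect: 0.45 × (1−0.75) × 0.15 × 0.3 × 0.9 = 0.00455625
enhancement: 0.2 × (1−0.2) × 0.1 × 0.8 × 0.35 = 0.00448
question: 0.35 × (1−0.1) × 0.95 × 0.45 × 0.65 = 0.087530625
P(enhancement | x) = 0.00448 / 0.096566875 ≈ 0.0464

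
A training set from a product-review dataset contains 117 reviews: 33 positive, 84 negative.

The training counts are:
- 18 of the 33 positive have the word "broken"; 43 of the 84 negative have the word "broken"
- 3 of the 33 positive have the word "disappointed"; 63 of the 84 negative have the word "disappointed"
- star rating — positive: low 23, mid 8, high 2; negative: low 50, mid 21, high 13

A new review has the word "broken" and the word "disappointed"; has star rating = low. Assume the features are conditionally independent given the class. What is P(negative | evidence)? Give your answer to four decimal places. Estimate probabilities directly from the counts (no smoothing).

0.9439

positive: (33/117) × (18/33) × (3/33) × (23/33) ≈ 0.00974783
negative: (84/117) × (43/84) × (63/84) × (50/84) ≈ 0.164072
P(negative | x) = 0.164072 / 0.17381983 ≈ 0.9439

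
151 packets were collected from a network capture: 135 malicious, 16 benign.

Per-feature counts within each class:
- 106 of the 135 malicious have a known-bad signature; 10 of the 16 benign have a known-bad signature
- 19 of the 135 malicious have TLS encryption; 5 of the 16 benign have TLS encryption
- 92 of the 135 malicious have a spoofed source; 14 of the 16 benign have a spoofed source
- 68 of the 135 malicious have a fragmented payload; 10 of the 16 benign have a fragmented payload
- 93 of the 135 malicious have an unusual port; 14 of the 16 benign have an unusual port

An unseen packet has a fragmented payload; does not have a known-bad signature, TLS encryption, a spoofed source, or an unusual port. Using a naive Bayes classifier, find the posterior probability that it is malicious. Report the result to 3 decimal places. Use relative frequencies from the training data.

malicious: (135/151) × (29/135) × (116/135) × (43/135) × (68/135) × (42/135) ≈ 0.00823703
benign: (16/151) × (6/16) × (11/16) × (2/16) × (10/16) × (2/16) ≈ 0.000266776
P(malicious | x) = 0.00823703 / 0.008503806 ≈ 0.969

0.969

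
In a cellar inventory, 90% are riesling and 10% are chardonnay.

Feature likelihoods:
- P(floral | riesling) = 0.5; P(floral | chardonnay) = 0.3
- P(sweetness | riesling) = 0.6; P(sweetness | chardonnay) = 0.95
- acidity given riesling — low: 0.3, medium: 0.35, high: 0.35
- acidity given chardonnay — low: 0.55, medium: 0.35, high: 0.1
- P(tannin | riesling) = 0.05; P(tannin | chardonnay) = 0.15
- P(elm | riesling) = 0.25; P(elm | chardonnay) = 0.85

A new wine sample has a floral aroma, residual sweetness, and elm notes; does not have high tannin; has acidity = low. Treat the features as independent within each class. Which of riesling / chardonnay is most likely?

riesling

riesling: 0.9 × 0.5 × 0.6 × 0.3 × (1−0.05) × 0.25 = 0.0192375
chardonnay: 0.1 × 0.3 × 0.95 × 0.55 × (1−0.15) × 0.85 = 0.0113251875
Highest score → riesling.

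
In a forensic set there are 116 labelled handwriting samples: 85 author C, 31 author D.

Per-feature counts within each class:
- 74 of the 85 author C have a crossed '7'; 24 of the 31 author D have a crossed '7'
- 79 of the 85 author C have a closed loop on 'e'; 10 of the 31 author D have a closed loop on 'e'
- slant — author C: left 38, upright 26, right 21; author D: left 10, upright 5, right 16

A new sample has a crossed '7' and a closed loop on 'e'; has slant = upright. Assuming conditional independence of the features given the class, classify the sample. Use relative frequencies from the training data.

author C: (85/116) × (74/85) × (79/85) × (26/85) ≈ 0.181358
author D: (31/116) × (24/31) × (10/31) × (5/31) ≈ 0.0107646
Highest score → author C.

author C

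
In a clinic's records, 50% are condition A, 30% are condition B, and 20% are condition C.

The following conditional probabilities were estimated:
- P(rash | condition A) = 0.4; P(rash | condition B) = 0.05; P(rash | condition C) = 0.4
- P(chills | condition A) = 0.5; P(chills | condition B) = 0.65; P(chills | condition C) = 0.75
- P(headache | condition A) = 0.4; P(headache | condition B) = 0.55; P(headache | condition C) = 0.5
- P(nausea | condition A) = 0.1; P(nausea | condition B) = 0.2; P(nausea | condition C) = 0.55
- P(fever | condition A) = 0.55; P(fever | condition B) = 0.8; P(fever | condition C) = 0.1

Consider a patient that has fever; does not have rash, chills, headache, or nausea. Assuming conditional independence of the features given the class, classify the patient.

condition A: 0.5 × (1−0.4) × (1−0.5) × (1−0.4) × (1−0.1) × 0.55 = 0.04455
condition B: 0.3 × (1−0.05) × (1−0.65) × (1−0.55) × (1−0.2) × 0.8 = 0.028728
condition C: 0.2 × (1−0.4) × (1−0.75) × (1−0.5) × (1−0.55) × 0.1 = 0.000675
Highest score → condition A.

condition A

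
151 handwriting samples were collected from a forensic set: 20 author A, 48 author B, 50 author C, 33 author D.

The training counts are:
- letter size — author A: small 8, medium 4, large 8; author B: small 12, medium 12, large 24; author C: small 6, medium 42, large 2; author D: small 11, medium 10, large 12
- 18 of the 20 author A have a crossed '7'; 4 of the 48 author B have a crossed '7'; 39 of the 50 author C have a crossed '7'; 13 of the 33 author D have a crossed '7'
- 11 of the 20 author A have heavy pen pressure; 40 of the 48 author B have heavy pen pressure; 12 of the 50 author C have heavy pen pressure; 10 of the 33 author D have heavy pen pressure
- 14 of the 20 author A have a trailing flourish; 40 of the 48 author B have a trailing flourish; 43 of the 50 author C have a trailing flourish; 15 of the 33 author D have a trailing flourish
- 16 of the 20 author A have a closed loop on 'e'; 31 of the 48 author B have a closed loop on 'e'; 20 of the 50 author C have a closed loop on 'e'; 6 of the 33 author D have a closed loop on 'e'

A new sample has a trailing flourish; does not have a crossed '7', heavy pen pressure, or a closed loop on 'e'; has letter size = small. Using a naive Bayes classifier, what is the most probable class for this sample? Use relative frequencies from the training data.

author D

author A: (20/151) × (8/20) × (2/20) × (9/20) × (14/20) × (4/20) ≈ 0.000333775
author B: (48/151) × (12/48) × (44/48) × (8/48) × (40/48) × (17/48) ≈ 0.00358336
author C: (50/151) × (6/50) × (11/50) × (38/50) × (43/50) × (30/50) ≈ 0.00342815
author D: (33/151) × (11/33) × (20/33) × (23/33) × (15/33) × (27/33) ≈ 0.0114439
Highest score → author D.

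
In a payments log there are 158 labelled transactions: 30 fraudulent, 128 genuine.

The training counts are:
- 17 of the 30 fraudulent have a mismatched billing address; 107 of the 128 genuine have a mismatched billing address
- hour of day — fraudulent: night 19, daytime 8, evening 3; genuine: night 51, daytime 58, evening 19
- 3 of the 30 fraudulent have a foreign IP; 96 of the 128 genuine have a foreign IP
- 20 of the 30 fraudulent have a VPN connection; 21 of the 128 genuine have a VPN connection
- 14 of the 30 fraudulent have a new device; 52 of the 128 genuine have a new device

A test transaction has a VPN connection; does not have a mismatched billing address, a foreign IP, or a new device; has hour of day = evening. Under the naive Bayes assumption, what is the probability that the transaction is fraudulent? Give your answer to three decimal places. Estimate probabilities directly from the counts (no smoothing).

fraudulent: (30/158) × (13/30) × (3/30) × (27/30) × (20/30) × (16/30) ≈ 0.00263291
genuine: (128/158) × (21/128) × (19/128) × (32/128) × (21/128) × (76/128) ≈ 0.000480462
P(fraudulent | x) = 0.00263291 / 0.003113372 ≈ 0.846

0.846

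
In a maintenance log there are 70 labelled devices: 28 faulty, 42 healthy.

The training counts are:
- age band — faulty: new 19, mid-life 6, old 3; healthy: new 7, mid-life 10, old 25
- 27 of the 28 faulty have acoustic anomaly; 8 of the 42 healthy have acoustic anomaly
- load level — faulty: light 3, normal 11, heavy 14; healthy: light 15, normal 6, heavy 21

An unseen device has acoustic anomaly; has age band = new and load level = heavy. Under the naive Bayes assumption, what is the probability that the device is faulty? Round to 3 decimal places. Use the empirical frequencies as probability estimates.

faulty: (28/70) × (19/28) × (27/28) × (14/28) ≈ 0.130867
healthy: (42/70) × (7/42) × (8/42) × (21/42) ≈ 0.00952381
P(faulty | x) = 0.130867 / 0.14039081 ≈ 0.932

0.932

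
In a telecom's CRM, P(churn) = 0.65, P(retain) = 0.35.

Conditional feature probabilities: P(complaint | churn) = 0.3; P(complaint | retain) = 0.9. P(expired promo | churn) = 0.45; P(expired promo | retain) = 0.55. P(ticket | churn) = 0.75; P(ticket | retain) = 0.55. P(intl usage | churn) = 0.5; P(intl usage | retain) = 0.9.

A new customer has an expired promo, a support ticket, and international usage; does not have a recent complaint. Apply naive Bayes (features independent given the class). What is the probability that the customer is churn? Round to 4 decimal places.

0.8896

churn: 0.65 × (1−0.3) × 0.45 × 0.75 × 0.5 = 0.07678125
retain: 0.35 × (1−0.9) × 0.55 × 0.55 × 0.9 = 0.00952875
P(churn | x) = 0.07678125 / 0.08631 ≈ 0.8896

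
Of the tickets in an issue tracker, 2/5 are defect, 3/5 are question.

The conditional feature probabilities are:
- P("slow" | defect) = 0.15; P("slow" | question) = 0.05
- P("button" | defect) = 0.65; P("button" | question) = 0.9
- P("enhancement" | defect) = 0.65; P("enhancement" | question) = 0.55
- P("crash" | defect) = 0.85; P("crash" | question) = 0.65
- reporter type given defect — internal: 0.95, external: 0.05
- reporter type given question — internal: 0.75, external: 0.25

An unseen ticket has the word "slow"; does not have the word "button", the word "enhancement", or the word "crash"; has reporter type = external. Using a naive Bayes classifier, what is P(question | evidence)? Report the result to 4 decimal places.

defect: 0.4 × 0.15 × (1−0.65) × (1−0.65) × (1−0.85) × 0.05 = 0.000055125
question: 0.6 × 0.05 × (1−0.9) × (1−0.55) × (1−0.65) × 0.25 = 0.000118125
P(question | x) = 0.000118125 / 0.00017325 ≈ 0.6818

0.6818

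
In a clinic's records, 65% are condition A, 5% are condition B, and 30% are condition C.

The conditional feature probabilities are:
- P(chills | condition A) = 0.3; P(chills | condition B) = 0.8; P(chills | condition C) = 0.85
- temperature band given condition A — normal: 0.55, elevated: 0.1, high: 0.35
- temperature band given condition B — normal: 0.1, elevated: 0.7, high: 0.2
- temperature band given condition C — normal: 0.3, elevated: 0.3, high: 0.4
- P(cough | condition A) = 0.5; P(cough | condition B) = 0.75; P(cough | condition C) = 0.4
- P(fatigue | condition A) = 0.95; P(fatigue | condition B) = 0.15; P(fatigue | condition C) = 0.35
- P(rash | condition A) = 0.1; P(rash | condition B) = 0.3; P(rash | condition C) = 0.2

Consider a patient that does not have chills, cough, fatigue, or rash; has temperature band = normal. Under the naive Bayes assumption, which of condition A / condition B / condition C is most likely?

condition A

condition A: 0.65 × (1−0.3) × 0.55 × (1−0.5) × (1−0.95) × (1−0.1) = 0.005630625
condition B: 0.05 × (1−0.8) × 0.1 × (1−0.75) × (1−0.15) × (1−0.3) = 0.00014875
condition C: 0.3 × (1−0.85) × 0.3 × (1−0.4) × (1−0.35) × (1−0.2) = 0.004212
Highest score → condition A.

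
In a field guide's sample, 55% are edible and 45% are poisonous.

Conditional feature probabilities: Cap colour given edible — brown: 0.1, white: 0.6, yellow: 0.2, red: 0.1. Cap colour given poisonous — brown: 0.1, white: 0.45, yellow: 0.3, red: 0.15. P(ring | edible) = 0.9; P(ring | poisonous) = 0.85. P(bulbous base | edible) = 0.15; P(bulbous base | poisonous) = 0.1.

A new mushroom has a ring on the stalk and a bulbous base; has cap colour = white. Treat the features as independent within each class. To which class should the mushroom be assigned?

edible

edible: 0.55 × 0.6 × 0.9 × 0.15 = 0.04455
poisonous: 0.45 × 0.45 × 0.85 × 0.1 = 0.0172125
Highest score → edible.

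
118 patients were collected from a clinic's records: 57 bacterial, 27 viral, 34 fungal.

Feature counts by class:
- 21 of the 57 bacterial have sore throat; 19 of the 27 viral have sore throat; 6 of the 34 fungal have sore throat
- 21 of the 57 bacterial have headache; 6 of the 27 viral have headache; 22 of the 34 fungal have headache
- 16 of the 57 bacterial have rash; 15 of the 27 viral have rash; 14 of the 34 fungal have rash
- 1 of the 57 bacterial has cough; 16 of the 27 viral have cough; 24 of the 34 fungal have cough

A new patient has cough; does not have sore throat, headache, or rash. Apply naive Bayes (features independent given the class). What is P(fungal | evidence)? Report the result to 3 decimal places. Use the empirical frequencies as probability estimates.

bacterial: (57/118) × (36/57) × (36/57) × (41/57) × (1/57) ≈ 0.00243154
viral: (27/118) × (8/27) × (21/27) × (12/27) × (16/27) ≈ 0.0138879
fungal: (34/118) × (28/34) × (12/34) × (20/34) × (24/34) ≈ 0.0347746
P(fungal | x) = 0.0347746 / 0.05109404 ≈ 0.681

0.681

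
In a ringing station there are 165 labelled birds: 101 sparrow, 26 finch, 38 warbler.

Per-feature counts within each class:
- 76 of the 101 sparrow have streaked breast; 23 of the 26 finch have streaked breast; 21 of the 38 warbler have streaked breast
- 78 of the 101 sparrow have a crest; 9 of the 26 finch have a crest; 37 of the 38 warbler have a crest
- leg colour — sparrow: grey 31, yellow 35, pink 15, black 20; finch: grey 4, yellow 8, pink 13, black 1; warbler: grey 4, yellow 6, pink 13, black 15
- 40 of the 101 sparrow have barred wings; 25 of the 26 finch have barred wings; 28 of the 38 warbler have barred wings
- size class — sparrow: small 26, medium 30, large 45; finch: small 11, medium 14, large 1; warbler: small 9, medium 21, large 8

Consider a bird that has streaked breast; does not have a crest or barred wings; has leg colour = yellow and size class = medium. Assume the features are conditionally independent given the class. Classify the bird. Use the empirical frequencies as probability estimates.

sparrow: (101/165) × (76/101) × (23/101) × (35/101) × (61/101) × (30/101) ≈ 0.00652065
finch: (26/165) × (23/26) × (17/26) × (8/26) × (1/26) × (14/26) ≈ 0.000580788
warbler: (38/165) × (21/38) × (1/38) × (6/38) × (10/38) × (21/38) ≈ 0.000076908
Highest score → sparrow.

sparrow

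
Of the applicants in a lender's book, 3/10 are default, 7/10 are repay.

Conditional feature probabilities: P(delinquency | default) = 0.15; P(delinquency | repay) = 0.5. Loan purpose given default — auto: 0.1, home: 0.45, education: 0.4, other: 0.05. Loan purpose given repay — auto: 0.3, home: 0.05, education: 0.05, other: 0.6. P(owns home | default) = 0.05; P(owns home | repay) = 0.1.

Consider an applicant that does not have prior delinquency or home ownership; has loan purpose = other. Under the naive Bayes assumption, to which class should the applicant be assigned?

repay

default: 0.3 × (1−0.15) × 0.05 × (1−0.05) = 0.0121125
repay: 0.7 × (1−0.5) × 0.6 × (1−0.1) = 0.189
Highest score → repay.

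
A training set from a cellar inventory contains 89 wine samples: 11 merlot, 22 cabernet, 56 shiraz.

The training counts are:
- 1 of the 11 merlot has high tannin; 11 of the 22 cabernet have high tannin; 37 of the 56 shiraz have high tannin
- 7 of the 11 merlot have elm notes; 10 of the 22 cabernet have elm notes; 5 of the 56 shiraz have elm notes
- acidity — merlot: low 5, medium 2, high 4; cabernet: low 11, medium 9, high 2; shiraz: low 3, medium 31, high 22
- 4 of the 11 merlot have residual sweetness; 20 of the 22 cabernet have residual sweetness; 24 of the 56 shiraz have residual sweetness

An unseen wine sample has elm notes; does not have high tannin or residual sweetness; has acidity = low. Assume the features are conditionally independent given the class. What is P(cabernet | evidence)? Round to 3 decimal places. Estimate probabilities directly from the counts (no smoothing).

0.107

merlot: (11/89) × (10/11) × (7/11) × (5/11) × (7/11) ≈ 0.0206823
cabernet: (22/89) × (11/22) × (10/22) × (11/22) × (2/22) ≈ 0.00255363
shiraz: (56/89) × (19/56) × (5/56) × (3/56) × (32/56) ≈ 0.0005835
P(cabernet | x) = 0.00255363 / 0.02381943 ≈ 0.107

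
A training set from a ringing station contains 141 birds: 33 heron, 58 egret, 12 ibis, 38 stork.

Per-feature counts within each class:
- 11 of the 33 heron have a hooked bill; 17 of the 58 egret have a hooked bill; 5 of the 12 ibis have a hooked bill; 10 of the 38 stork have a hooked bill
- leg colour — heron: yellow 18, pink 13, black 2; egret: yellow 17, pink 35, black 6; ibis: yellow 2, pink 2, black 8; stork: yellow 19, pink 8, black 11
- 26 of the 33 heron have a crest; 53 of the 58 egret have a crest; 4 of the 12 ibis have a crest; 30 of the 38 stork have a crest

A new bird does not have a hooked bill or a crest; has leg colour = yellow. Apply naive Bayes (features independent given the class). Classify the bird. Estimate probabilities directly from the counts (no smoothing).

heron: (33/141) × (22/33) × (18/33) × (7/33) ≈ 0.0180529
egret: (58/141) × (41/58) × (17/58) × (5/58) ≈ 0.0073473
ibis: (12/141) × (7/12) × (2/12) × (8/12) ≈ 0.00551615
stork: (38/141) × (28/38) × (19/38) × (8/38) ≈ 0.0209033
Highest score → stork.

stork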